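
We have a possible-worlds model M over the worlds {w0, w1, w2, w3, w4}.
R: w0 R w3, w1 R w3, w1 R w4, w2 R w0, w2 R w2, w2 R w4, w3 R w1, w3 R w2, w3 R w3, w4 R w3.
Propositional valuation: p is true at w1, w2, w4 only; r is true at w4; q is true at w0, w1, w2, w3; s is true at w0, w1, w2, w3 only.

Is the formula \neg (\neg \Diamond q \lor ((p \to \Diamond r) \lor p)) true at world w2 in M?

At w2: \neg \Diamond q \lor ((p \to \Diamond r) \lor p) is true, so \neg (\neg \Diamond q \lor ((p \to \Diamond r) \lor p)) is false.
  At w2: \neg \Diamond q is false, (p \to \Diamond r) \lor p is true, so \neg \Diamond q \lor ((p \to \Diamond r) \lor p) is true.
    At w2: \Diamond q is true, so \neg \Diamond q is false.
      At w2: \Diamond q requires q at some successor in {w0, w2, w4}.
        q holds at w0, so \Diamond q is true at w2.
    At w2: p \to \Diamond r is true, p is true, so (p \to \Diamond r) \lor p is true.
      At w2: p is true, \Diamond r is true, so p \to \Diamond r is true.

No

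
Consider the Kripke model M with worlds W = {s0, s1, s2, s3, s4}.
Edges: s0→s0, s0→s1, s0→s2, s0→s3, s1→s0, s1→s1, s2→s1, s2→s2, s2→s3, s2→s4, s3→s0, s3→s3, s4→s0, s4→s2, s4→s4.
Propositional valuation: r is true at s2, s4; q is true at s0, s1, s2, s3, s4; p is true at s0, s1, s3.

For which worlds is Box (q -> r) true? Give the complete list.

none

Let φ = Box (q -> r). Evaluate φ at each world:
  s0 (successors {s0, s1, s2, s3}): φ is false.
  s1 (successors {s0, s1}): φ is false.
  s2 (successors {s1, s2, s3, s4}): φ is false.
  s3 (successors {s0, s3}): φ is false.
  s4 (successors {s0, s2, s4}): φ is false.
For instance, at s4:
  At s4: Box (q -> r) requires q -> r at every successor {s0, s2, s4}.
    q -> r fails at s0, so Box (q -> r) is false at s4.
Satisfying worlds: none.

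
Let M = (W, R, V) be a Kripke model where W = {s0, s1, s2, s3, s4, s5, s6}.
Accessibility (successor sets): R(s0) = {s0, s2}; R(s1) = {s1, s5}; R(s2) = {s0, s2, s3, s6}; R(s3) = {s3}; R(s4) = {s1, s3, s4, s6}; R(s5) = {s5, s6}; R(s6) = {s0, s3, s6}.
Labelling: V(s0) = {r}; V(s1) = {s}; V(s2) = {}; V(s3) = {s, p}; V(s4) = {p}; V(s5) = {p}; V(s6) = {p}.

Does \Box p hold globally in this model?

Let φ = \Box p. Evaluate φ at each world:
  s0 (successors {s0, s2}): φ is false.
  s1 (successors {s1, s5}): φ is false.
  s2 (successors {s0, s2, s3, s6}): φ is false.
  s3 (successors {s3}): φ is true.
  s4 (successors {s1, s3, s4, s6}): φ is false.
  s5 (successors {s5, s6}): φ is true.
  s6 (successors {s0, s3, s6}): φ is false.
Detail at s0 (counterexample):
  At s0: \Box p requires p at every successor {s0, s2}.
    p fails at s0, so \Box p is false at s0.

No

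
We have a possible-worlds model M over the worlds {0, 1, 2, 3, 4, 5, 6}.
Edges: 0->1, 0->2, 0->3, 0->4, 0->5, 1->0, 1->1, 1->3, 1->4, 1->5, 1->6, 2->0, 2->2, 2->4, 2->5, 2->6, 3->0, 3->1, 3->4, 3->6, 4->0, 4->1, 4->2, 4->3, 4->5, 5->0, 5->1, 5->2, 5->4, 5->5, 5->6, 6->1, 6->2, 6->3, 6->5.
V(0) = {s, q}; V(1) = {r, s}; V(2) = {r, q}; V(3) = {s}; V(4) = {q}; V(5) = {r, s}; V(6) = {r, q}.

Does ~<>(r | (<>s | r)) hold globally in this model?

No

Recall that <>ψ holds at a world iff ψ holds at some accessible world.
Let φ = ~<>(r | (<>s | r)). Evaluate φ at each world:
  0 (successors {1, 2, 3, 4, 5}): φ is false.
  1 (successors {0, 1, 3, 4, 5, 6}): φ is false.
  2 (successors {0, 2, 4, 5, 6}): φ is false.
  3 (successors {0, 1, 4, 6}): φ is false.
  4 (successors {0, 1, 2, 3, 5}): φ is false.
  5 (successors {0, 1, 2, 4, 5, 6}): φ is false.
  6 (successors {1, 2, 3, 5}): φ is false.
Detail at 0 (counterexample):
  At 0: <>(r | (<>s | r)) is true, so ~<>(r | (<>s | r)) is false.
    At 0: <>(r | (<>s | r)) requires r | (<>s | r) at some successor in {1, 2, 3, 4, 5}.
      r | (<>s | r) holds at 1, so <>(r | (<>s | r)) is true at 0.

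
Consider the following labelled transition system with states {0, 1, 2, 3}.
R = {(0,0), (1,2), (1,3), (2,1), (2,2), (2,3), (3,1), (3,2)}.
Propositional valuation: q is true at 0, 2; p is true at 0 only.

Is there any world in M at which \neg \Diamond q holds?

Let φ = \neg \Diamond q. Evaluate φ at each world:
  0 (successors {0}): φ is false.
  1 (successors {2, 3}): φ is false.
  2 (successors {1, 2, 3}): φ is false.
  3 (successors {1, 2}): φ is false.
For instance, at 1:
  At 1: \Diamond q is true, so \neg \Diamond q is false.
    At 1: \Diamond q requires q at some successor in {2, 3}.
      q holds at 2, so \Diamond q is true at 1.

No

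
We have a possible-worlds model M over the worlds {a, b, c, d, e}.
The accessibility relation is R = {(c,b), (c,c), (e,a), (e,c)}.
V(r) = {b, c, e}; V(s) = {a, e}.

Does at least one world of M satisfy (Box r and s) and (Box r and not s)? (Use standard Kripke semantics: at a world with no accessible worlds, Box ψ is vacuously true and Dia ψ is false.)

No

Recall that Box ψ holds at a world iff ψ holds at every accessible world, and Dia ψ holds iff ψ holds at some accessible world.
Let φ = (Box r and s) and (Box r and not s). Evaluate φ at each world:
  a (successors ∅): φ is false.
  b (successors ∅): φ is false.
  c (successors {b, c}): φ is false.
  d (successors ∅): φ is false.
  e (successors {a, c}): φ is false.
For instance, at c:
  At c: Box r and s is false, Box r and not s is true, so (Box r and s) and (Box r and not s) is false.
    At c: Box r is true, s is false, so Box r and s is false.
      At c: Box r requires r at every successor {b, c}.
        At b: r is true.
        At c: r is true.
      So Box r is true at c.
    At c: Box r is true, not s is true, so Box r and not s is true.
      At c: Box r requires r at every successor {b, c}.
        At b: r is true.
        At c: r is true.
      So Box r is true at c.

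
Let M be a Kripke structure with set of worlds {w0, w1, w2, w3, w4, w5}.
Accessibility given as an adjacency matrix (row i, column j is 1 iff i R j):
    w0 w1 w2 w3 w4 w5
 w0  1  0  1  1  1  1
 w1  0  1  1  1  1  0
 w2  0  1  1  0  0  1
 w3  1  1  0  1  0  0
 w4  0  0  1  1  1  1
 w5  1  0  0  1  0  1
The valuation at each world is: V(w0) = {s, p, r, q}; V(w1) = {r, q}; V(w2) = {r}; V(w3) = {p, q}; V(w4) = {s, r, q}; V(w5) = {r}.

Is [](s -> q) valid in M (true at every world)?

Yes

Let φ = [](s -> q). Evaluate φ at each world:
  w0 (successors {w0, w2, w3, w4, w5}): φ is true.
  w1 (successors {w1, w2, w3, w4}): φ is true.
  w2 (successors {w1, w2, w5}): φ is true.
  w3 (successors {w0, w1, w3}): φ is true.
  w4 (successors {w2, w3, w4, w5}): φ is true.
  w5 (successors {w0, w3, w5}): φ is true.
For instance, at w4:
  At w4: [](s -> q) requires s -> q at every successor {w2, w3, w4, w5}.
    At w2: s -> q is true.
    At w3: s -> q is true.
    At w4: s -> q is true.
    At w5: s -> q is true.
  So [](s -> q) is true at w4.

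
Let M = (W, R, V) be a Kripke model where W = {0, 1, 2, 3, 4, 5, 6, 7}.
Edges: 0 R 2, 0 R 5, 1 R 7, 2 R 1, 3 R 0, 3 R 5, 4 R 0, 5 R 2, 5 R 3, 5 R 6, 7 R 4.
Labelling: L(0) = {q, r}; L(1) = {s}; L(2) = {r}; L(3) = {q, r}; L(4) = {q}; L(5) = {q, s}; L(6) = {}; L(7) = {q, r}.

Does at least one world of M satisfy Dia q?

Let φ = Dia q. Evaluate φ at each world:
  0 (successors {2, 5}): φ is true.
  1 (successors {7}): φ is true.
  2 (successors {1}): φ is false.
  3 (successors {0, 5}): φ is true.
  4 (successors {0}): φ is true.
  5 (successors {2, 3, 6}): φ is true.
  6 (successors ∅): φ is false.
  7 (successors {4}): φ is true.
Detail at 0 (witness):
  At 0: Dia q requires q at some successor in {2, 5}.
    q holds at 5, so Dia q is true at 0.

Yes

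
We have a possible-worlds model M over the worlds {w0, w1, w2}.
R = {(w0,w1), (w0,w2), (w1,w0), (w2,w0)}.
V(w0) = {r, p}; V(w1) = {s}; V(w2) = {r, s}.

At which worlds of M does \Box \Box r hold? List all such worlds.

w0

Let φ = \Box \Box r. Evaluate φ at each world:
  w0 (successors {w1, w2}): φ is true.
  w1 (successors {w0}): φ is false.
  w2 (successors {w0}): φ is false.
For instance, at w0:
  At w0: \Box \Box r requires \Box r at every successor {w1, w2}.
      At w1: \Box r requires r at every successor {w0}.
        At w0: r is true.
      So \Box r is true at w1.
      At w2: \Box r requires r at every successor {w0}.
        At w0: r is true.
      So \Box r is true at w2.
  So \Box \Box r is true at w0.
Satisfying worlds: {w0}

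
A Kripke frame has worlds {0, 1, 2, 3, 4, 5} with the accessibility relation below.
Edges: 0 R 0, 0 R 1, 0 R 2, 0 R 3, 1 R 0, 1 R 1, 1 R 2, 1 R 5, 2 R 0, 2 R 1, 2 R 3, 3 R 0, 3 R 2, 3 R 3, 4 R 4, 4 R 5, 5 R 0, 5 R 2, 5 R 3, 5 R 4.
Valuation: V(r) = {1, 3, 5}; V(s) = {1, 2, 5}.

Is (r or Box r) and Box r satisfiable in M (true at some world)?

Let φ = (r or Box r) and Box r. Evaluate φ at each world:
  0 (successors {0, 1, 2, 3}): φ is false.
  1 (successors {0, 1, 2, 5}): φ is false.
  2 (successors {0, 1, 3}): φ is false.
  3 (successors {0, 2, 3}): φ is false.
  4 (successors {4, 5}): φ is false.
  5 (successors {0, 2, 3, 4}): φ is false.
For instance, at 5:
  At 5: r or Box r is true, Box r is false, so (r or Box r) and Box r is false.
    At 5: r is true, Box r is false, so r or Box r is true.
      At 5: Box r requires r at every successor {0, 2, 3, 4}.
        r fails at 0, so Box r is false at 5.
    At 5: Box r requires r at every successor {0, 2, 3, 4}.
      r fails at 0, so Box r is false at 5.

No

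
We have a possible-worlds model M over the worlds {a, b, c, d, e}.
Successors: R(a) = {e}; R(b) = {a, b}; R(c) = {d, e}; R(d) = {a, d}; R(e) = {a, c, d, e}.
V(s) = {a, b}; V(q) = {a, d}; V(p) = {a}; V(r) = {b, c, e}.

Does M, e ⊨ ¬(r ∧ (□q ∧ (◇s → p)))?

Yes

At e: r ∧ (□q ∧ (◇s → p)) is false, so ¬(r ∧ (□q ∧ (◇s → p))) is true.
  At e: r is true, □q ∧ (◇s → p) is false, so r ∧ (□q ∧ (◇s → p)) is false.
    At e: □q is false, ◇s → p is false, so □q ∧ (◇s → p) is false.
      At e: □q requires q at every successor {a, c, d, e}.
        q fails at c, so □q is false at e.
      At e: ◇s is true, p is false, so ◇s → p is false.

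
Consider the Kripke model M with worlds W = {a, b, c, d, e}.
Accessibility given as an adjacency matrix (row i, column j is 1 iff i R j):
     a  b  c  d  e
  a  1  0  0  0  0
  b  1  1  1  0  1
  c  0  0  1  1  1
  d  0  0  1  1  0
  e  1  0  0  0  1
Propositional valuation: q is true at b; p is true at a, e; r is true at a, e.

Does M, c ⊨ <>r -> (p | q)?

No

At c: <>r is true, p | q is false, so <>r -> (p | q) is false.
  At c: <>r requires r at some successor in {c, d, e}.
    r holds at e, so <>r is true at c.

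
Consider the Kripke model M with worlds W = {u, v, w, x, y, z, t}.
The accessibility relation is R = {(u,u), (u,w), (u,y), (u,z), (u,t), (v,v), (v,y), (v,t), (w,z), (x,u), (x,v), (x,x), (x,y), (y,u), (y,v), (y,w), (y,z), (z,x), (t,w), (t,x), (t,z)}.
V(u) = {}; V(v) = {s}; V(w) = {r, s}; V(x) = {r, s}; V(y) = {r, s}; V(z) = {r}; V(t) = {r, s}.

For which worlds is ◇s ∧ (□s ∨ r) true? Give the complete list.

Let φ = ◇s ∧ (□s ∨ r). Evaluate φ at each world:
  u (successors {u, w, y, z, t}): φ is false.
  v (successors {v, y, t}): φ is true.
  w (successors {z}): φ is false.
  x (successors {u, v, x, y}): φ is true.
  y (successors {u, v, w, z}): φ is true.
  z (successors {x}): φ is true.
  t (successors {w, x, z}): φ is true.
For instance, at v:
  At v: ◇s is true, □s ∨ r is true, so ◇s ∧ (□s ∨ r) is true.
    At v: ◇s requires s at some successor in {v, y, t}.
      s holds at v, so ◇s is true at v.
    At v: □s is true, r is false, so □s ∨ r is true.
      At v: □s requires s at every successor {v, y, t}.
        At v: s is true.
        At y: s is true.
        At t: s is true.
      So □s is true at v.
Satisfying worlds: {v, x, y, z, t}

v, x, y, z, t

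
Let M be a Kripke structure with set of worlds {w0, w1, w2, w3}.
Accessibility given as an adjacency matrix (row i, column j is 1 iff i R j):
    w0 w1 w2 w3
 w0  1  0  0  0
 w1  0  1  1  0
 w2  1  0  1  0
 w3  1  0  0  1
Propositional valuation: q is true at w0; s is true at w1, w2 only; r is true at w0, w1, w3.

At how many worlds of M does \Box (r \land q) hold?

1

Let φ = \Box (r \land q). Evaluate φ at each world:
  w0 (successors {w0}): φ is true.
  w1 (successors {w1, w2}): φ is false.
  w2 (successors {w0, w2}): φ is false.
  w3 (successors {w0, w3}): φ is false.
For instance, at w0:
  At w0: \Box (r \land q) requires r \land q at every successor {w0}.
    At w0: r \land q is true.
  So \Box (r \land q) is true at w0.
Satisfying worlds: {w0}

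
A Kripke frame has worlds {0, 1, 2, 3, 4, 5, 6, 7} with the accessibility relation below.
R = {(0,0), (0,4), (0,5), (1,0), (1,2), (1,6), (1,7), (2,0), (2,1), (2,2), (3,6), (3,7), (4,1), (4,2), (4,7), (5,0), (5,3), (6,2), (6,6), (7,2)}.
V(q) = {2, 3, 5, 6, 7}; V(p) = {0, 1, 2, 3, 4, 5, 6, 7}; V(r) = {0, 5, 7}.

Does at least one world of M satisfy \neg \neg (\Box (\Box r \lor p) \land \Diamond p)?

Yes

Let φ = \neg \neg (\Box (\Box r \lor p) \land \Diamond p). Evaluate φ at each world:
  0 (successors {0, 4, 5}): φ is true.
  1 (successors {0, 2, 6, 7}): φ is true.
  2 (successors {0, 1, 2}): φ is true.
  3 (successors {6, 7}): φ is true.
  4 (successors {1, 2, 7}): φ is true.
  5 (successors {0, 3}): φ is true.
  6 (successors {2, 6}): φ is true.
  7 (successors {2}): φ is true.
Detail at 0 (witness):
  At 0: \neg (\Box (\Box r \lor p) \land \Diamond p) is false, so \neg \neg (\Box (\Box r \lor p) \land \Diamond p) is true.
    At 0: \Box (\Box r \lor p) \land \Diamond p is true, so \neg (\Box (\Box r \lor p) \land \Diamond p) is false.
      At 0: \Box (\Box r \lor p) is true, \Diamond p is true, so \Box (\Box r \lor p) \land \Diamond p is true.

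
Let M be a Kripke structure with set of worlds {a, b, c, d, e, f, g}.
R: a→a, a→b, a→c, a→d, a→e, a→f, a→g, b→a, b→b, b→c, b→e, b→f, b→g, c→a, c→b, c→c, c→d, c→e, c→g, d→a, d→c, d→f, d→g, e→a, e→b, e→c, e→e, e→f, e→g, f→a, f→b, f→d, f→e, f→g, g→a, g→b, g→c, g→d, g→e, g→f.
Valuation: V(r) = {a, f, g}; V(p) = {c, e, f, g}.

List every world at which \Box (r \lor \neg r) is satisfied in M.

Let φ = \Box (r \lor \neg r). Evaluate φ at each world:
  a (successors {a, b, c, d, e, f, g}): φ is true.
  b (successors {a, b, c, e, f, g}): φ is true.
  c (successors {a, b, c, d, e, g}): φ is true.
  d (successors {a, c, f, g}): φ is true.
  e (successors {a, b, c, e, f, g}): φ is true.
  f (successors {a, b, d, e, g}): φ is true.
  g (successors {a, b, c, d, e, f}): φ is true.
For instance, at e:
  At e: \Box (r \lor \neg r) requires r \lor \neg r at every successor {a, b, c, e, f, g}.
    At a: r \lor \neg r is true.
    At b: r \lor \neg r is true.
    At c: r \lor \neg r is true.
    At e: r \lor \neg r is true.
    At f: r \lor \neg r is true.
    At g: r \lor \neg r is true.
  So \Box (r \lor \neg r) is true at e.
Satisfying worlds: {a, b, c, d, e, f, g}

a, b, c, d, e, f, g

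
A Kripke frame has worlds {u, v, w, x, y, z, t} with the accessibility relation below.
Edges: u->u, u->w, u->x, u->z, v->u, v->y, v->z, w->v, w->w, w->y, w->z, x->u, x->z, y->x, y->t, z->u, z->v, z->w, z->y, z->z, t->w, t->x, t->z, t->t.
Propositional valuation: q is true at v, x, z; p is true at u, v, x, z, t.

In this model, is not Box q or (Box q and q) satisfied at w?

Yes

Recall that Box ψ holds at a world iff ψ holds at every accessible world, and Dia ψ holds iff ψ holds at some accessible world.
At w: not Box q is true, Box q and q is false, so not Box q or (Box q and q) is true.
  At w: Box q is false, so not Box q is true.
    At w: Box q requires q at every successor {v, w, y, z}.
      q fails at w, so Box q is false at w.
  At w: Box q is false, q is false, so Box q and q is false.
    At w: Box q requires q at every successor {v, w, y, z}.
      q fails at w, so Box q is false at w.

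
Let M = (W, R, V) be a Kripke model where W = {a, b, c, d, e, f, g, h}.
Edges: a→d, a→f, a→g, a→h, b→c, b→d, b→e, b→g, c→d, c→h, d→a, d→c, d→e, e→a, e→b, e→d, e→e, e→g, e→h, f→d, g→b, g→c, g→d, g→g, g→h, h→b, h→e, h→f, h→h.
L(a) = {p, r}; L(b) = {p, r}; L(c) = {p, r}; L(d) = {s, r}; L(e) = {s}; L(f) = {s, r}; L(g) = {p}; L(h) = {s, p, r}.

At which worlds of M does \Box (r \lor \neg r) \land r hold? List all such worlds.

a, b, c, d, f, h

Let φ = \Box (r \lor \neg r) \land r. Evaluate φ at each world:
  a (successors {d, f, g, h}): φ is true.
  b (successors {c, d, e, g}): φ is true.
  c (successors {d, h}): φ is true.
  d (successors {a, c, e}): φ is true.
  e (successors {a, b, d, e, g, h}): φ is false.
  f (successors {d}): φ is true.
  g (successors {b, c, d, g, h}): φ is false.
  h (successors {b, e, f, h}): φ is true.
For instance, at g:
  At g: \Box (r \lor \neg r) is true, r is false, so \Box (r \lor \neg r) \land r is false.
    At g: \Box (r \lor \neg r) requires r \lor \neg r at every successor {b, c, d, g, h}.
      At b: r \lor \neg r is true.
      At c: r \lor \neg r is true.
      At d: r \lor \neg r is true.
      At g: r \lor \neg r is true.
      At h: r \lor \neg r is true.
    So \Box (r \lor \neg r) is true at g.
Satisfying worlds: {a, b, c, d, f, h}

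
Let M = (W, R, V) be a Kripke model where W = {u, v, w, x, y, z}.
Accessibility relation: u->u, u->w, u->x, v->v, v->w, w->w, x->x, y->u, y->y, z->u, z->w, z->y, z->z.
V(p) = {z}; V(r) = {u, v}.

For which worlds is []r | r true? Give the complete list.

Let φ = []r | r. Evaluate φ at each world:
  u (successors {u, w, x}): φ is true.
  v (successors {v, w}): φ is true.
  w (successors {w}): φ is false.
  x (successors {x}): φ is false.
  y (successors {u, y}): φ is false.
  z (successors {u, w, y, z}): φ is false.
For instance, at z:
  At z: []r is false, r is false, so []r | r is false.
    At z: []r requires r at every successor {u, w, y, z}.
      r fails at w, so []r is false at z.
Satisfying worlds: {u, v}

u, v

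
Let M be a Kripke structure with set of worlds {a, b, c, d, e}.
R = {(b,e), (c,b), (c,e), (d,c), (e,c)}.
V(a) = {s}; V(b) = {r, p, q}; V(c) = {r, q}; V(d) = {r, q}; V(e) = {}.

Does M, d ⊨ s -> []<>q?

Yes

Recall that []ψ holds at a world iff ψ holds at every accessible world, and <>ψ holds iff ψ holds at some accessible world.
At d: s is false, []<>q is true, so s -> []<>q is true.
  At d: []<>q requires <>q at every successor {c}.
      At c: <>q requires q at some successor in {b, e}.
        q holds at b, so <>q is true at c.
  So []<>q is true at d.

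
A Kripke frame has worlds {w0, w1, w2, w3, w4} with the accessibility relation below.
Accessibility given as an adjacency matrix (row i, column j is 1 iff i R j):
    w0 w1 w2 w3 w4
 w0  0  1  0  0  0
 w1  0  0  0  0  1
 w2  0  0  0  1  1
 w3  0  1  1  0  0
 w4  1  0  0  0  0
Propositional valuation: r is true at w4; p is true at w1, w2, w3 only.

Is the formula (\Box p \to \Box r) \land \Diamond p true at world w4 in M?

No

At w4: \Box p \to \Box r is true, \Diamond p is false, so (\Box p \to \Box r) \land \Diamond p is false.
  At w4: \Box p is false, \Box r is false, so \Box p \to \Box r is true.
    At w4: \Box p requires p at every successor {w0}.
      p fails at w0, so \Box p is false at w4.
    At w4: \Box r requires r at every successor {w0}.
      r fails at w0, so \Box r is false at w4.
  At w4: \Diamond p requires p at some successor in {w0}.
    At w0: p is false.
  So \Diamond p is false at w4.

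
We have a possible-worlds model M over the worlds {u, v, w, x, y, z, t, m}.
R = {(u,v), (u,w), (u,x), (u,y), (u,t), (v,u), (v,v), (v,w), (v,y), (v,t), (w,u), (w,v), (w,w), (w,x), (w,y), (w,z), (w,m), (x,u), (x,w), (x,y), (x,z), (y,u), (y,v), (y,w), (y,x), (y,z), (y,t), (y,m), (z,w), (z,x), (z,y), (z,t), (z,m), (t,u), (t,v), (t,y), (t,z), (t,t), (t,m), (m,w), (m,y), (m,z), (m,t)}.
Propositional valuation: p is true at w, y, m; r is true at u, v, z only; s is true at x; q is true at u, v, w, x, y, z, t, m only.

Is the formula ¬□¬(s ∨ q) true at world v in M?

Recall that □ψ holds at a world iff ψ holds at every accessible world, and ◇ψ holds iff ψ holds at some accessible world.
At v: □¬(s ∨ q) is false, so ¬□¬(s ∨ q) is true.
  At v: □¬(s ∨ q) requires ¬(s ∨ q) at every successor {u, v, w, y, t}.
    ¬(s ∨ q) fails at u, so □¬(s ∨ q) is false at v.

Yes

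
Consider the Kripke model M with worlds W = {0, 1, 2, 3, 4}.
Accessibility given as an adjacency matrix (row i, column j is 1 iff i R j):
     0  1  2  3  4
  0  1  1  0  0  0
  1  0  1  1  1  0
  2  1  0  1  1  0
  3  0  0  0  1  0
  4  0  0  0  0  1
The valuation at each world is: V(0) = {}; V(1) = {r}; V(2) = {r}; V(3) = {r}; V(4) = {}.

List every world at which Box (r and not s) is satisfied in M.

Recall that Box ψ holds at a world iff ψ holds at every accessible world, and Dia ψ holds iff ψ holds at some accessible world.
Let φ = Box (r and not s). Evaluate φ at each world:
  0 (successors {0, 1}): φ is false.
  1 (successors {1, 2, 3}): φ is true.
  2 (successors {0, 2, 3}): φ is false.
  3 (successors {3}): φ is true.
  4 (successors {4}): φ is false.
For instance, at 1:
  At 1: Box (r and not s) requires r and not s at every successor {1, 2, 3}.
    At 1: r and not s is true.
    At 2: r and not s is true.
    At 3: r and not s is true.
  So Box (r and not s) is true at 1.
Satisfying worlds: {1, 3}

1, 3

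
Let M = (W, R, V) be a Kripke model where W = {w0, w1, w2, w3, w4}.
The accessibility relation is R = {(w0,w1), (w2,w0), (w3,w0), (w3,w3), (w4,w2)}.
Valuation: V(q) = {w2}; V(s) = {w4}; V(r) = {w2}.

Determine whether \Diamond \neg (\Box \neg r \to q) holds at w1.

No

Recall that \Box ψ holds at a world iff ψ holds at every accessible world, and \Diamond ψ holds iff ψ holds at some accessible world.
At w1: no accessible worlds, so \Diamond \neg (\Box \neg r \to q) is false.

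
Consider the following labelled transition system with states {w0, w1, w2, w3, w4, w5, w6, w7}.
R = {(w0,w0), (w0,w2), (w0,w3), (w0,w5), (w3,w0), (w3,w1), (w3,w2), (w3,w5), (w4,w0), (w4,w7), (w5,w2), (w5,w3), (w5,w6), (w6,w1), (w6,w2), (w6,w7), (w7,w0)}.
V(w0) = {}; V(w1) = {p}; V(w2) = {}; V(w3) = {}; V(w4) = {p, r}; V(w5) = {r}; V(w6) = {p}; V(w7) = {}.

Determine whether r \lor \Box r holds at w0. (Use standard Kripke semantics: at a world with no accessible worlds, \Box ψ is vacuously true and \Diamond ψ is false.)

Recall that \Box ψ holds at a world iff ψ holds at every accessible world, and \Diamond ψ holds iff ψ holds at some accessible world.
At w0: r is false, \Box r is false, so r \lor \Box r is false.
  At w0: \Box r requires r at every successor {w0, w2, w3, w5}.
    r fails at w0, so \Box r is false at w0.

No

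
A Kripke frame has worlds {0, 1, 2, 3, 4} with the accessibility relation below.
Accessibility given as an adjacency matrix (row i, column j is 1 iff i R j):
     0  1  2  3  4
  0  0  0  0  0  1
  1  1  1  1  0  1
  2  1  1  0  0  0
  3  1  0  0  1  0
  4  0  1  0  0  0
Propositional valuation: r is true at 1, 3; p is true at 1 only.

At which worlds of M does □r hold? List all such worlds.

Recall that □ψ holds at a world iff ψ holds at every accessible world, and ◇ψ holds iff ψ holds at some accessible world.
Let φ = □r. Evaluate φ at each world:
  0 (successors {4}): φ is false.
  1 (successors {0, 1, 2, 4}): φ is false.
  2 (successors {0, 1}): φ is false.
  3 (successors {0, 3}): φ is false.
  4 (successors {1}): φ is true.
For instance, at 1:
  At 1: □r requires r at every successor {0, 1, 2, 4}.
    r fails at 0, so □r is false at 1.
Satisfying worlds: {4}

4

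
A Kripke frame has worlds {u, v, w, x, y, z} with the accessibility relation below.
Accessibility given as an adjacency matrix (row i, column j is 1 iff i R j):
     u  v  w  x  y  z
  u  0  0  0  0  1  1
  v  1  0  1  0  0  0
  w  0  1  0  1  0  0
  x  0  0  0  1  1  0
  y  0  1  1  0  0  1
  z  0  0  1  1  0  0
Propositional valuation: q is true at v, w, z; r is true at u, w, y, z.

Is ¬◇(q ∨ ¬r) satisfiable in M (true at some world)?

Let φ = ¬◇(q ∨ ¬r). Evaluate φ at each world:
  u (successors {y, z}): φ is false.
  v (successors {u, w}): φ is false.
  w (successors {v, x}): φ is false.
  x (successors {x, y}): φ is false.
  y (successors {v, w, z}): φ is false.
  z (successors {w, x}): φ is false.
For instance, at y:
  At y: ◇(q ∨ ¬r) is true, so ¬◇(q ∨ ¬r) is false.
    At y: ◇(q ∨ ¬r) requires q ∨ ¬r at some successor in {v, w, z}.
      q ∨ ¬r holds at v, so ◇(q ∨ ¬r) is true at y.

No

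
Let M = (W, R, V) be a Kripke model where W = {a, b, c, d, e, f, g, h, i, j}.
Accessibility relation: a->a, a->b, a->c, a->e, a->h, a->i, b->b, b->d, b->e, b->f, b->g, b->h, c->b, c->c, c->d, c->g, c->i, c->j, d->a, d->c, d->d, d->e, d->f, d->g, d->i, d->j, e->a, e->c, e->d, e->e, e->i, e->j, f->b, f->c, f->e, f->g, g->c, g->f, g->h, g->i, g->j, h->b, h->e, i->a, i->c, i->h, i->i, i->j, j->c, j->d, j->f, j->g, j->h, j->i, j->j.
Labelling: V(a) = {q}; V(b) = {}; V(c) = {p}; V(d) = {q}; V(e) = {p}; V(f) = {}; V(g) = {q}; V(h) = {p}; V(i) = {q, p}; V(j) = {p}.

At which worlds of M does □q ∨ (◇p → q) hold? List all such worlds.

Let φ = □q ∨ (◇p → q). Evaluate φ at each world:
  a (successors {a, b, c, e, h, i}): φ is true.
  b (successors {b, d, e, f, g, h}): φ is false.
  c (successors {b, c, d, g, i, j}): φ is false.
  d (successors {a, c, d, e, f, g, i, j}): φ is true.
  e (successors {a, c, d, e, i, j}): φ is false.
  f (successors {b, c, e, g}): φ is false.
  g (successors {c, f, h, i, j}): φ is true.
  h (successors {b, e}): φ is false.
  i (successors {a, c, h, i, j}): φ is true.
  j (successors {c, d, f, g, h, i, j}): φ is false.
For instance, at d:
  At d: □q is false, ◇p → q is true, so □q ∨ (◇p → q) is true.
    At d: □q requires q at every successor {a, c, d, e, f, g, i, j}.
      q fails at c, so □q is false at d.
    At d: ◇p is true, q is true, so ◇p → q is true.
      At d: ◇p requires p at some successor in {a, c, d, e, f, g, i, j}.
        p holds at c, so ◇p is true at d.
Satisfying worlds: {a, d, g, i}

a, d, g, i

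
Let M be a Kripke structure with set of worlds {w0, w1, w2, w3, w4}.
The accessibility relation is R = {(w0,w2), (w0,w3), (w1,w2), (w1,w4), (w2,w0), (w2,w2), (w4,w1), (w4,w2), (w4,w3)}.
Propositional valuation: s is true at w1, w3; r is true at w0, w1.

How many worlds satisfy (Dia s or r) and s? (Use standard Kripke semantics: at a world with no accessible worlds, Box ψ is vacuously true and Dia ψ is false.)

1

Let φ = (Dia s or r) and s. Evaluate φ at each world:
  w0 (successors {w2, w3}): φ is false.
  w1 (successors {w2, w4}): φ is true.
  w2 (successors {w0, w2}): φ is false.
  w3 (successors ∅): φ is false.
  w4 (successors {w1, w2, w3}): φ is false.
For instance, at w2:
  At w2: Dia s or r is false, s is false, so (Dia s or r) and s is false.
    At w2: Dia s is false, r is false, so Dia s or r is false.
      At w2: Dia s requires s at some successor in {w0, w2}.
        At w0: s is false.
        At w2: s is false.
      So Dia s is false at w2.
Satisfying worlds: {w1}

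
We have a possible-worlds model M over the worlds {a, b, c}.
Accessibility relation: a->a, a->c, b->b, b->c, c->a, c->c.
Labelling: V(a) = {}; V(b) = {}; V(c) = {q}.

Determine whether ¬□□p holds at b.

At b: □□p is false, so ¬□□p is true.
  At b: □□p requires □p at every successor {b, c}.
    □p fails at b, so □□p is false at b.
      At b: □p requires p at every successor {b, c}.
        p fails at b, so □p is false at b.

Yes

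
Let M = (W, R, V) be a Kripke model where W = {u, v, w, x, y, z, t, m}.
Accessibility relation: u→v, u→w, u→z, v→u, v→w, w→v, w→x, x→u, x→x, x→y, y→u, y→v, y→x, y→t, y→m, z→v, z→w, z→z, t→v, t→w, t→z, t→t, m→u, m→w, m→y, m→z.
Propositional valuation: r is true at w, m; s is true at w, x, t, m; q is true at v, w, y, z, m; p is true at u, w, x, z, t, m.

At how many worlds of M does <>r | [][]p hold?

6

Recall that []ψ holds at a world iff ψ holds at every accessible world, and <>ψ holds iff ψ holds at some accessible world.
Let φ = <>r | [][]p. Evaluate φ at each world:
  u (successors {v, w, z}): φ is true.
  v (successors {u, w}): φ is true.
  w (successors {v, x}): φ is false.
  x (successors {u, x, y}): φ is false.
  y (successors {u, v, x, t, m}): φ is true.
  z (successors {v, w, z}): φ is true.
  t (successors {v, w, z, t}): φ is true.
  m (successors {u, w, y, z}): φ is true.
For instance, at w:
  At w: <>r is false, [][]p is false, so <>r | [][]p is false.
    At w: <>r requires r at some successor in {v, x}.
      At v: r is false.
      At x: r is false.
    So <>r is false at w.
    At w: [][]p requires []p at every successor {v, x}.
      []p fails at x, so [][]p is false at w.
Satisfying worlds: {u, v, y, z, t, m}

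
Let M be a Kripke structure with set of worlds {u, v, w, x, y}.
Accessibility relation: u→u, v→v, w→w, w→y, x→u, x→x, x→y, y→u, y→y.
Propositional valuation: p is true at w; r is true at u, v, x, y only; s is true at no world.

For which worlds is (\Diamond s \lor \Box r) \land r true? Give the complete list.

u, v, x, y

Let φ = (\Diamond s \lor \Box r) \land r. Evaluate φ at each world:
  u (successors {u}): φ is true.
  v (successors {v}): φ is true.
  w (successors {w, y}): φ is false.
  x (successors {u, x, y}): φ is true.
  y (successors {u, y}): φ is true.
For instance, at y:
  At y: \Diamond s \lor \Box r is true, r is true, so (\Diamond s \lor \Box r) \land r is true.
    At y: \Diamond s is false, \Box r is true, so \Diamond s \lor \Box r is true.
      At y: \Diamond s requires s at some successor in {u, y}.
        At u: s is false.
        At y: s is false.
      So \Diamond s is false at y.
      At y: \Box r requires r at every successor {u, y}.
        At u: r is true.
        At y: r is true.
      So \Box r is true at y.
Satisfying worlds: {u, v, x, y}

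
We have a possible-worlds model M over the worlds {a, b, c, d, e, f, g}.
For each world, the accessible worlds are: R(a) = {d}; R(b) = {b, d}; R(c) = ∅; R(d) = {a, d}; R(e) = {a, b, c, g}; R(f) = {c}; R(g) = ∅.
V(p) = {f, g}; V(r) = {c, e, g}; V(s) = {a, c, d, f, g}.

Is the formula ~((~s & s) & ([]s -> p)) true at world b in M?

Yes

At b: (~s & s) & ([]s -> p) is false, so ~((~s & s) & ([]s -> p)) is true.
  At b: ~s & s is false, []s -> p is true, so (~s & s) & ([]s -> p) is false.
    At b: []s is false, p is false, so []s -> p is true.
      At b: []s requires s at every successor {b, d}.
        s fails at b, so []s is false at b.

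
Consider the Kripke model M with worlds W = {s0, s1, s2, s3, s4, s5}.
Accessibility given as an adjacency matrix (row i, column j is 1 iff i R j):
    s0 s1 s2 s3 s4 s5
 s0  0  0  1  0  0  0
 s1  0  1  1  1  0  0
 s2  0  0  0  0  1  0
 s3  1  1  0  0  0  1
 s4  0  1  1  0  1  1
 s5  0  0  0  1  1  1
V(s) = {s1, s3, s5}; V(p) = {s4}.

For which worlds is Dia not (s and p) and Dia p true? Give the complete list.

Recall that Dia ψ holds at a world iff ψ holds at some accessible world.
Let φ = Dia not (s and p) and Dia p. Evaluate φ at each world:
  s0 (successors {s2}): φ is false.
  s1 (successors {s1, s2, s3}): φ is false.
  s2 (successors {s4}): φ is true.
  s3 (successors {s0, s1, s5}): φ is false.
  s4 (successors {s1, s2, s4, s5}): φ is true.
  s5 (successors {s3, s4, s5}): φ is true.
For instance, at s2:
  At s2: Dia not (s and p) is true, Dia p is true, so Dia not (s and p) and Dia p is true.
    At s2: Dia not (s and p) requires not (s and p) at some successor in {s4}.
      not (s and p) holds at s4, so Dia not (s and p) is true at s2.
    At s2: Dia p requires p at some successor in {s4}.
      p holds at s4, so Dia p is true at s2.
Satisfying worlds: {s2, s4, s5}

s2, s4, s5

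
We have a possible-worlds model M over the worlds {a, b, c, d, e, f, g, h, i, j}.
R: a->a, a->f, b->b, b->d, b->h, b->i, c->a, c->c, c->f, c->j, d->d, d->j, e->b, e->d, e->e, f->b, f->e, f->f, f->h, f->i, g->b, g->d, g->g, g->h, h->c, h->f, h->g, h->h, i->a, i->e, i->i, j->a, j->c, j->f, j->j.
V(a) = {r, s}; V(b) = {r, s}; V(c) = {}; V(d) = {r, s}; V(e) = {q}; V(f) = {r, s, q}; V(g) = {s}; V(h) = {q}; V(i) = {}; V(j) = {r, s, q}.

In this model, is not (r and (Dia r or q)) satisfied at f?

No

At f: r and (Dia r or q) is true, so not (r and (Dia r or q)) is false.
  At f: r is true, Dia r or q is true, so r and (Dia r or q) is true.
    At f: Dia r is true, q is true, so Dia r or q is true.
      At f: Dia r requires r at some successor in {b, e, f, h, i}.
        r holds at b, so Dia r is true at f.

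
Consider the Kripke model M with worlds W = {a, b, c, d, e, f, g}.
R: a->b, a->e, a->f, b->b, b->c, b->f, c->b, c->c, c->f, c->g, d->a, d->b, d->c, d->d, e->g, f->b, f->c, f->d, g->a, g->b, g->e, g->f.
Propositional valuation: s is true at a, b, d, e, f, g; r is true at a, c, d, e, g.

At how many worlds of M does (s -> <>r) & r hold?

5

Let φ = (s -> <>r) & r. Evaluate φ at each world:
  a (successors {b, e, f}): φ is true.
  b (successors {b, c, f}): φ is false.
  c (successors {b, c, f, g}): φ is true.
  d (successors {a, b, c, d}): φ is true.
  e (successors {g}): φ is true.
  f (successors {b, c, d}): φ is false.
  g (successors {a, b, e, f}): φ is true.
For instance, at g:
  At g: s -> <>r is true, r is true, so (s -> <>r) & r is true.
    At g: s is true, <>r is true, so s -> <>r is true.
      At g: <>r requires r at some successor in {a, b, e, f}.
        r holds at a, so <>r is true at g.
Satisfying worlds: {a, c, d, e, g}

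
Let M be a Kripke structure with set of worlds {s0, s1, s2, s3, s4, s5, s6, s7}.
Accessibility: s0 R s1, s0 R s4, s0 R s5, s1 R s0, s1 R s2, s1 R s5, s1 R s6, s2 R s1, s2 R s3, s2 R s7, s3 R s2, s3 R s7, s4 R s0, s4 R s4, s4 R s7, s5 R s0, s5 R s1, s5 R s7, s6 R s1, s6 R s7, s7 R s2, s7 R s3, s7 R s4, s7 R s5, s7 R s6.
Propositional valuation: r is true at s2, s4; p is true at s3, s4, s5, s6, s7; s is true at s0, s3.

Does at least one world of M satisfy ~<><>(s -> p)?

Let φ = ~<><>(s -> p). Evaluate φ at each world:
  s0 (successors {s1, s4, s5}): φ is false.
  s1 (successors {s0, s2, s5, s6}): φ is false.
  s2 (successors {s1, s3, s7}): φ is false.
  s3 (successors {s2, s7}): φ is false.
  s4 (successors {s0, s4, s7}): φ is false.
  s5 (successors {s0, s1, s7}): φ is false.
  s6 (successors {s1, s7}): φ is false.
  s7 (successors {s2, s3, s4, s5, s6}): φ is false.
For instance, at s5:
  At s5: <><>(s -> p) is true, so ~<><>(s -> p) is false.
    At s5: <><>(s -> p) requires <>(s -> p) at some successor in {s0, s1, s7}.
      <>(s -> p) holds at s0, so <><>(s -> p) is true at s5.

No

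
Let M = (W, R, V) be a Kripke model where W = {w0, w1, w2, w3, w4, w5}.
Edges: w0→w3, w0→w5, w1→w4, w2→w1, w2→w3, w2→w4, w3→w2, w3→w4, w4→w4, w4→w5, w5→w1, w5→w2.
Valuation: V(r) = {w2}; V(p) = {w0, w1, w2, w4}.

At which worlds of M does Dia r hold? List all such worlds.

w3, w5

Let φ = Dia r. Evaluate φ at each world:
  w0 (successors {w3, w5}): φ is false.
  w1 (successors {w4}): φ is false.
  w2 (successors {w1, w3, w4}): φ is false.
  w3 (successors {w2, w4}): φ is true.
  w4 (successors {w4, w5}): φ is false.
  w5 (successors {w1, w2}): φ is true.
For instance, at w3:
  At w3: Dia r requires r at some successor in {w2, w4}.
    r holds at w2, so Dia r is true at w3.
Satisfying worlds: {w3, w5}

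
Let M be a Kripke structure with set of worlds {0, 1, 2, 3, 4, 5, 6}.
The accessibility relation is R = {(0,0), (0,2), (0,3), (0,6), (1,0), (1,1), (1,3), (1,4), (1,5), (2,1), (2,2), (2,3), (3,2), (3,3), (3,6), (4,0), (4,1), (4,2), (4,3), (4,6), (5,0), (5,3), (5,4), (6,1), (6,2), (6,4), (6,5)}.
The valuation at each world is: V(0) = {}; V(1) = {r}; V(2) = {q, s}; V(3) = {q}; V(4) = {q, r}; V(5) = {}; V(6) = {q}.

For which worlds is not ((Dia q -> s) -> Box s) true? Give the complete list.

2

Recall that Box ψ holds at a world iff ψ holds at every accessible world, and Dia ψ holds iff ψ holds at some accessible world.
Let φ = not ((Dia q -> s) -> Box s). Evaluate φ at each world:
  0 (successors {0, 2, 3, 6}): φ is false.
  1 (successors {0, 1, 3, 4, 5}): φ is false.
  2 (successors {1, 2, 3}): φ is true.
  3 (successors {2, 3, 6}): φ is false.
  4 (successors {0, 1, 2, 3, 6}): φ is false.
  5 (successors {0, 3, 4}): φ is false.
  6 (successors {1, 2, 4, 5}): φ is false.
For instance, at 2:
  At 2: (Dia q -> s) -> Box s is false, so not ((Dia q -> s) -> Box s) is true.
    At 2: Dia q -> s is true, Box s is false, so (Dia q -> s) -> Box s is false.
      At 2: Dia q is true, s is true, so Dia q -> s is true.
      At 2: Box s requires s at every successor {1, 2, 3}.
        s fails at 1, so Box s is false at 2.
Satisfying worlds: {2}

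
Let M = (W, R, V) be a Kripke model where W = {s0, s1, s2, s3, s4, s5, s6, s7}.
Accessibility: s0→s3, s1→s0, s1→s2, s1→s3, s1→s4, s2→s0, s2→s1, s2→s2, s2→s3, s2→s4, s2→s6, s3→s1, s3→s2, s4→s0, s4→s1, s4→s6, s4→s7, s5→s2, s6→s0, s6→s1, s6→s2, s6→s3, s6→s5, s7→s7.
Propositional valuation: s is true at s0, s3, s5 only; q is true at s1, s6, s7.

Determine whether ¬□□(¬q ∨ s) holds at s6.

At s6: □□(¬q ∨ s) is false, so ¬□□(¬q ∨ s) is true.
  At s6: □□(¬q ∨ s) requires □(¬q ∨ s) at every successor {s0, s1, s2, s3, s5}.
    □(¬q ∨ s) fails at s2, so □□(¬q ∨ s) is false at s6.
      At s2: □(¬q ∨ s) requires ¬q ∨ s at every successor {s0, s1, s2, s3, s4, s6}.
        ¬q ∨ s fails at s1, so □(¬q ∨ s) is false at s2.

Yes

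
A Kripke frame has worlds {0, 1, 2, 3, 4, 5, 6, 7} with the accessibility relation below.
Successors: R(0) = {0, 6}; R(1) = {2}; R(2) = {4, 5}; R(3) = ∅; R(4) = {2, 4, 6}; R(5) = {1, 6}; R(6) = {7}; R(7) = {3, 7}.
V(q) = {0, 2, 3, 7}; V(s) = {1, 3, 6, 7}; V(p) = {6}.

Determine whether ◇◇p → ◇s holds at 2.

No

At 2: ◇◇p is true, ◇s is false, so ◇◇p → ◇s is false.
  At 2: ◇◇p requires ◇p at some successor in {4, 5}.
    ◇p holds at 4, so ◇◇p is true at 2.
      At 4: ◇p requires p at some successor in {2, 4, 6}.
        p holds at 6, so ◇p is true at 4.
  At 2: ◇s requires s at some successor in {4, 5}.
    At 4: s is false.
    At 5: s is false.
  So ◇s is false at 2.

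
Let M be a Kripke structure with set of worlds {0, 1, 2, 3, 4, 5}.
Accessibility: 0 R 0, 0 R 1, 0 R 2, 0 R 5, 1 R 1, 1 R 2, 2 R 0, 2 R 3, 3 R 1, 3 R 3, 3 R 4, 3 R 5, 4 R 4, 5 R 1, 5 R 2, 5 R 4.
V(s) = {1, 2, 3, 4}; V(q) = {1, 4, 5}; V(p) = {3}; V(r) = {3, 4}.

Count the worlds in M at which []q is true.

Let φ = []q. Evaluate φ at each world:
  0 (successors {0, 1, 2, 5}): φ is false.
  1 (successors {1, 2}): φ is false.
  2 (successors {0, 3}): φ is false.
  3 (successors {1, 3, 4, 5}): φ is false.
  4 (successors {4}): φ is true.
  5 (successors {1, 2, 4}): φ is false.
For instance, at 4:
  At 4: []q requires q at every successor {4}.
    At 4: q is true.
  So []q is true at 4.
Satisfying worlds: {4}

1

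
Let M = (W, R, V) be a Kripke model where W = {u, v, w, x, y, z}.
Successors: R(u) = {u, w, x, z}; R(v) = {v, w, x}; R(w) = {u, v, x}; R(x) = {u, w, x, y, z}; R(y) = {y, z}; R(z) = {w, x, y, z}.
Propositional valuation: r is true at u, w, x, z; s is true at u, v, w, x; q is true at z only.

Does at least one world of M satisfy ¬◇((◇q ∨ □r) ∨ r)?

Let φ = ¬◇((◇q ∨ □r) ∨ r). Evaluate φ at each world:
  u (successors {u, w, x, z}): φ is false.
  v (successors {v, w, x}): φ is false.
  w (successors {u, v, x}): φ is false.
  x (successors {u, w, x, y, z}): φ is false.
  y (successors {y, z}): φ is false.
  z (successors {w, x, y, z}): φ is false.
For instance, at x:
  At x: ◇((◇q ∨ □r) ∨ r) is true, so ¬◇((◇q ∨ □r) ∨ r) is false.
    At x: ◇((◇q ∨ □r) ∨ r) requires (◇q ∨ □r) ∨ r at some successor in {u, w, x, y, z}.
      (◇q ∨ □r) ∨ r holds at u, so ◇((◇q ∨ □r) ∨ r) is true at x.

No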